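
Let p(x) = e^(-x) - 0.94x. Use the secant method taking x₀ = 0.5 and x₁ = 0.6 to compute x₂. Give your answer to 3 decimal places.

p(0.5) = 0.13653, p(0.6) = -0.01519
x₂ = 0.60000 − (-0.01519)·(0.60000 − 0.50000) / (-0.01519 − 0.13653) = 0.60000 − (-0.00152)/(-0.15172) = 0.58999

0.590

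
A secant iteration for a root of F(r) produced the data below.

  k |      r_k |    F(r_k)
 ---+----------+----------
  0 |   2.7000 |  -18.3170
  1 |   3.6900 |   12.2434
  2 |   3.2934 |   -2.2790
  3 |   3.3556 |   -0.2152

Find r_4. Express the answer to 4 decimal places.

3.3621

r_4 = 3.3556 − (-0.2152)·(3.3556 − 3.2934) / (-0.2152 − (-2.2790))
   = 3.3556 − (-0.013385)/(2.063800) = 3.362086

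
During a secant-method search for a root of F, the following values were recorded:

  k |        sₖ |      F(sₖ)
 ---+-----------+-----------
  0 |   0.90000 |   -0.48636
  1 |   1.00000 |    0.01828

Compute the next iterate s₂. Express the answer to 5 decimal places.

s₂ = 1.00000 − 0.01828·(1.00000 − 0.90000) / (0.01828 − (-0.48636))
   = 1.00000 − (0.0018280)/(0.5046400) = 0.9963776

0.99638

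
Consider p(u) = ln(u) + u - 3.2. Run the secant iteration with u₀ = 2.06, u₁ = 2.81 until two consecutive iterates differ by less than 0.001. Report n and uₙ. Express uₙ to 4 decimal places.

p(2.06) = -0.417294, p(2.81) = 0.643184
u₂ = 2.810000 − 0.643184·(0.750000)/(1.060479) = 2.355122;  |Δ| = 0.454878
p(2.355122) = 0.011714
u₃ = 2.355122 − 0.011714·(-0.454878)/(-0.631470) = 2.346683;  |Δ| = 0.008439
p(2.346683) = -0.000313
u₄ = 2.346683 − (-0.000313)·(-0.008439)/(-0.012028) = 2.346903;  |Δ| = 0.000220
|u₄ − u₃| = 0.000220 < 0.001

n = 4, uₙ = 2.3469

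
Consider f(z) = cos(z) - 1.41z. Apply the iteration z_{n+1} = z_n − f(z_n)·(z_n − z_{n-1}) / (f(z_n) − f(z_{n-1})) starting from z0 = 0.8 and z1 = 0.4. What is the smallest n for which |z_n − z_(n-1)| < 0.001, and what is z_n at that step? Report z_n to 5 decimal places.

n = 4, z_n = 0.58951

f(0.8) = -0.4312933, f(0.4) = 0.3570610
z2 = 0.4000000 − 0.3570610·(-0.4000000)/(0.7883543) = 0.5811678;  |Δ| = 0.1811678
f(0.5811678) = 0.0163755
z3 = 0.5811678 − 0.0163755·(0.1811678)/(-0.3406855) = 0.5898759;  |Δ| = 0.0087081
f(0.5898759) = -0.0007152
z4 = 0.5898759 − (-0.0007152)·(0.0087081)/(-0.0170908) = 0.5895114;  |Δ| = 0.0003644
|z4 − z3| = 0.0003644 < 0.001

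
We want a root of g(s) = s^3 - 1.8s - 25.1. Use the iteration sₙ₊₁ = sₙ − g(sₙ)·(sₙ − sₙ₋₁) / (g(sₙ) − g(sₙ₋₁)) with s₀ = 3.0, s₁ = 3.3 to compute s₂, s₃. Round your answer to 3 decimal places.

g(3.0) = -3.50000, g(3.3) = 4.89700
s₂ = 3.30000 − 4.89700·(3.30000 − 3.00000) / (4.89700 − (-3.50000)) = 3.30000 − (1.46910)/(8.39700) = 3.12504
g(3.12504) = -0.20619
s₃ = 3.12504 − (-0.20619)·(3.12504 − 3.30000) / (-0.20619 − 4.89700) = 3.12504 − (0.03607)/(-5.10319) = 3.13211

3.125, 3.132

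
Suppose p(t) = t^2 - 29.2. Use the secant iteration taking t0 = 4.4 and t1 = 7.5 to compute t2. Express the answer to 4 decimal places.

p(4.4) = -9.840000, p(7.5) = 27.050000
t2 = 7.500000 − 27.050000·(7.500000 − 4.400000) / (27.050000 − (-9.840000)) = 7.500000 − (83.855000)/(36.890000) = 5.226891

5.2269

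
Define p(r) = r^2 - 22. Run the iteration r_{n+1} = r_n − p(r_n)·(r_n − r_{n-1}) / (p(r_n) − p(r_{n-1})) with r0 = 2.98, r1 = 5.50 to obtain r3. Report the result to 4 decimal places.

p(2.98) = -13.119600, p(5.50) = 8.250000
r2 = 5.500000 − 8.250000·(5.500000 − 2.980000) / (8.250000 − (-13.119600)) = 5.500000 − (20.790000)/(21.369600) = 4.527123
p(4.527123) = -1.505161
r3 = 4.527123 − (-1.505161)·(4.527123 − 5.500000) / (-1.505161 − 8.250000) = 4.527123 − (1.464337)/(-9.755161) = 4.677232

4.6772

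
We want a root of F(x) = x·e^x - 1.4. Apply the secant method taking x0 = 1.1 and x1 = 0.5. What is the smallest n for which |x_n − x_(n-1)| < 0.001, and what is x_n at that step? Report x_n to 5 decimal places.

n = 5, x_n = 0.69718

F(1.1) = 1.9045826, F(0.5) = -0.5756394
x2 = 0.5000000 − (-0.5756394)·(-0.6000000)/(-2.4802220) = 0.6392551;  |Δ| = 0.1392551
F(0.6392551) = -0.1885676
x3 = 0.6392551 − (-0.1885676)·(0.1392551)/(0.3870718) = 0.7070953;  |Δ| = 0.0678401
F(0.7070953) = 0.0340540
x4 = 0.7070953 − 0.0340540·(0.0678401)/(0.2226216) = 0.6967179;  |Δ| = 0.0103774
F(0.6967179) = -0.0015798
x5 = 0.6967179 − (-0.0015798)·(-0.0103774)/(-0.0356337) = 0.6971780;  |Δ| = 0.0004601
|x5 − x4| = 0.0004601 < 0.001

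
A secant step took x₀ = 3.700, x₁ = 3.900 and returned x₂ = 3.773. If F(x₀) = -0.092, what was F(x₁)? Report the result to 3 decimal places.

0.160

The secant line through (3.700, -0.092) and (3.900, F(x₁)) crosses zero at x₂ = 3.773.
So (3.700, -0.092), (3.900, F(x₁)), (3.773, 0) are collinear:
F(x₁) = -0.092 · (3.900 − 3.773) / (3.700 − 3.773) = -0.092 · (0.12700)/(-0.07300) = 0.16005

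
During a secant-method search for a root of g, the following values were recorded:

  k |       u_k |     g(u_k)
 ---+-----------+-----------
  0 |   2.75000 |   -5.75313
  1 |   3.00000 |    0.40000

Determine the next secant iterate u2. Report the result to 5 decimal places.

u2 = 3.00000 − 0.40000·(3.00000 − 2.75000) / (0.40000 − (-5.75313))
   = 3.00000 − (0.1000000)/(6.1531300) = 2.9837481

2.98375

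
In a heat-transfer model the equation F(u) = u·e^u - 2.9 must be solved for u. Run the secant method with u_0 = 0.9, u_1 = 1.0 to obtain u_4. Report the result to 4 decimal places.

F(0.9) = -0.686357, F(1.0) = -0.181718
u_2 = 1.000000 − (-0.181718)·(1.000000 − 0.900000) / (-0.181718 − (-0.686357)) = 1.000000 − (-0.018172)/(0.504639) = 1.036010
F(1.036010) = 0.019423
u_3 = 1.036010 − 0.019423·(1.036010 − 1.000000) / (0.019423 − (-0.181718)) = 1.036010 − (0.000699)/(0.201141) = 1.032532
F(1.032532) = -0.000476
u_4 = 1.032532 − (-0.000476)·(1.032532 − 1.036010) / (-0.000476 − 0.019423) = 1.032532 − (0.000002)/(-0.019898) = 1.032615

1.0326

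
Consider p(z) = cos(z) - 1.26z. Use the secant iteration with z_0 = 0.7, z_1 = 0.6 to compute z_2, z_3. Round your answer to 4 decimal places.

0.6372, 0.6377

p(0.7) = -0.117158, p(0.6) = 0.069336
z_2 = 0.600000 − 0.069336·(0.600000 − 0.700000) / (0.069336 − (-0.117158)) = 0.600000 − (-0.006934)/(0.186493) = 0.637179
p(0.637179) = 0.000932
z_3 = 0.637179 − 0.000932·(0.637179 − 0.600000) / (0.000932 − 0.069336) = 0.637179 − (0.000035)/(-0.068403) = 0.637685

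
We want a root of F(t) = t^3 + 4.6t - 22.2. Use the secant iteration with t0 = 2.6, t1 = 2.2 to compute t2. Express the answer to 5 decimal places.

2.26533

F(2.6) = 7.3360000, F(2.2) = -1.4320000
t2 = 2.2000000 − (-1.4320000)·(2.2000000 − 2.6000000) / (-1.4320000 − 7.3360000) = 2.2000000 − (0.5728000)/(-8.7680000) = 2.2653285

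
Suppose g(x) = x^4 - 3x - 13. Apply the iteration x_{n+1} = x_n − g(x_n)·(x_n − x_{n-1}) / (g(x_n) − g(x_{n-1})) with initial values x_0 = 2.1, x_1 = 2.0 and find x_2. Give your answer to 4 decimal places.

2.0953

g(2.1) = 0.148100, g(2.0) = -3.000000
x_2 = 2.000000 − (-3.000000)·(2.000000 − 2.100000) / (-3.000000 − 0.148100) = 2.000000 − (0.300000)/(-3.148100) = 2.095296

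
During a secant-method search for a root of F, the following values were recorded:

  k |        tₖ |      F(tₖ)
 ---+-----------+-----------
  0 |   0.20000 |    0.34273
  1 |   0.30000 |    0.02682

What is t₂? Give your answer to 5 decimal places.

t₂ = 0.30000 − 0.02682·(0.30000 − 0.20000) / (0.02682 − 0.34273)
   = 0.30000 − (0.0026820)/(-0.3159100) = 0.3084898

0.30849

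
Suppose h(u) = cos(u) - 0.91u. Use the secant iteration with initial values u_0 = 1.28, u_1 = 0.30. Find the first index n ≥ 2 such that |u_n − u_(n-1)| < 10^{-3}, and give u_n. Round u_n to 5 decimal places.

h(1.28) = -0.8780848, h(0.30) = 0.6823365
u_2 = 0.3000000 − 0.6823365·(-0.9800000)/(1.5604213) = 0.7285316;  |Δ| = 0.4285316
h(0.7285316) = 0.0831891
u_3 = 0.7285316 − 0.0831891·(0.4285316)/(-0.5991473) = 0.7880314;  |Δ| = 0.0594998
h(0.7880314) = -0.0118662
u_4 = 0.7880314 − (-0.0118662)·(0.0594998)/(-0.0950554) = 0.7806037;  |Δ| = 0.0074277
h(0.7806037) = 0.0001394
u_5 = 0.7806037 − 0.0001394·(-0.0074277)/(0.0120056) = 0.7806900;  |Δ| = 0.0000862
|u_5 − u_4| = 0.0000862 < 10^{-3}

n = 5, u_n = 0.78069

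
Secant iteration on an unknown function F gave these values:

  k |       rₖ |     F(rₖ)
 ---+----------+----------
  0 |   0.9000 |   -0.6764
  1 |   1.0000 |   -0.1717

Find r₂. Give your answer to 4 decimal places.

1.0340

r₂ = 1.0000 − (-0.1717)·(1.0000 − 0.9000) / (-0.1717 − (-0.6764))
   = 1.0000 − (-0.017170)/(0.504700) = 1.034020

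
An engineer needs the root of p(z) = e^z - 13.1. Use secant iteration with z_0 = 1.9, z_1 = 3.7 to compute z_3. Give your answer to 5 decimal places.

p(1.9) = -6.4141056, p(3.7) = 27.3473044
z_2 = 3.7000000 − 27.3473044·(3.7000000 − 1.9000000) / (27.3473044 − (-6.4141056)) = 3.7000000 − (49.2251478)/(33.7614099) = 2.2419700
p(2.2419700) = -3.6881454
z_3 = 2.2419700 − (-3.6881454)·(2.2419700 − 3.7000000) / (-3.6881454 − 27.3473044) = 2.2419700 − (5.3774266)/(-31.0354498) = 2.4152373

2.41524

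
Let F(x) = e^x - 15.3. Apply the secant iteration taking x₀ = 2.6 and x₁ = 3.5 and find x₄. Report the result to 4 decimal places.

F(2.6) = -1.836262, F(3.5) = 17.815452
x₂ = 3.500000 − 17.815452·(3.500000 − 2.600000) / (17.815452 − (-1.836262)) = 3.500000 − (16.033907)/(19.651714) = 2.684096
F(2.684096) = -0.655040
x₃ = 2.684096 − (-0.655040)·(2.684096 − 3.500000) / (-0.655040 − 17.815452) = 2.684096 − (0.534449)/(-18.470492) = 2.713032
F(2.713032) = -0.225093
x₄ = 2.713032 − (-0.225093)·(2.713032 − 2.684096) / (-0.225093 − (-0.655040)) = 2.713032 − (-0.006513)/(0.429947) = 2.728180

2.7282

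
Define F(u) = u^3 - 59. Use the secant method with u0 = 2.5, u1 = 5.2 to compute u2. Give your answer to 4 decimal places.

3.4370

F(2.5) = -43.375000, F(5.2) = 81.608000
u2 = 5.200000 − 81.608000·(5.200000 − 2.500000) / (81.608000 − (-43.375000)) = 5.200000 − (220.341600)/(124.983000) = 3.437027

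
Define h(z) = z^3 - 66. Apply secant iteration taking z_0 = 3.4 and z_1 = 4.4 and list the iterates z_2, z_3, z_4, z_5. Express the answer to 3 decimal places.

h(3.4) = -26.69600, h(4.4) = 19.18400
z_2 = 4.40000 − 19.18400·(4.40000 − 3.40000) / (19.18400 − (-26.69600)) = 4.40000 − (19.18400)/(45.88000) = 3.98187
h(3.98187) = -2.86650
z_3 = 3.98187 − (-2.86650)·(3.98187 − 4.40000) / (-2.86650 − 19.18400) = 3.98187 − (1.19858)/(-22.05050) = 4.03622
h(4.03622) = -0.24555
z_4 = 4.03622 − (-0.24555)·(4.03622 − 3.98187) / (-0.24555 − (-2.86650)) = 4.03622 − (-0.01335)/(2.62095) = 4.04131
h(4.04131) = 0.00365
z_5 = 4.04131 − 0.00365·(4.04131 − 4.03622) / (0.00365 − (-0.24555)) = 4.04131 − (0.00002)/(0.24920) = 4.04124

3.982, 4.036, 4.041, 4.041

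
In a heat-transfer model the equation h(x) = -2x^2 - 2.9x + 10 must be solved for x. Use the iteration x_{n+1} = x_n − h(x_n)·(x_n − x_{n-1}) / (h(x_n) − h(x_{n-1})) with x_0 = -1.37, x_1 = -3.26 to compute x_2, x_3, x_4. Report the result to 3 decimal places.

-2.977, -3.072, -3.076

h(-1.37) = 10.21920, h(-3.26) = -1.80120
x_2 = -3.26000 − (-1.80120)·(-3.26000 − (-1.37000)) / (-1.80120 − 10.21920) = -3.26000 − (3.40427)/(-12.02040) = -2.97679
h(-2.97679) = 0.91011
x_3 = -2.97679 − 0.91011·(-2.97679 − (-3.26000)) / (0.91011 − (-1.80120)) = -2.97679 − (0.25775)/(2.71131) = -3.07186
h(-3.07186) = 0.03577
x_4 = -3.07186 − 0.03577·(-3.07186 − (-2.97679)) / (0.03577 − 0.91011) = -3.07186 − (-0.00340)/(-0.87434) = -3.07575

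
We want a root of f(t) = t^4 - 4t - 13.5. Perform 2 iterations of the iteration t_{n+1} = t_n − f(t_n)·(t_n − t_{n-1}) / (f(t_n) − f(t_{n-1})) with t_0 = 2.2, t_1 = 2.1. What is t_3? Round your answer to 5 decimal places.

f(2.2) = 1.1256000, f(2.1) = -2.4519000
t_2 = 2.1000000 − (-2.4519000)·(2.1000000 − 2.2000000) / (-2.4519000 − 1.1256000) = 2.1000000 − (0.2451900)/(-3.5775000) = 2.1685367
f(2.1685367) = -0.0601574
t_3 = 2.1685367 − (-0.0601574)·(2.1685367 − 2.1000000) / (-0.0601574 − (-2.4519000)) = 2.1685367 − (-0.0041230)/(2.3917426) = 2.1702605

2.17026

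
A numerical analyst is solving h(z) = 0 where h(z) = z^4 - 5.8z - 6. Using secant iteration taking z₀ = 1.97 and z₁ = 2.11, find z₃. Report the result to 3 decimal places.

2.058

h(1.97) = -2.36462, h(2.11) = 1.58319
z₂ = 2.11000 − 1.58319·(2.11000 − 1.97000) / (1.58319 − (-2.36462)) = 2.11000 − (0.22165)/(3.94781) = 2.05386
h(2.05386) = -0.11811
z₃ = 2.05386 − (-0.11811)·(2.05386 − 2.11000) / (-0.11811 − 1.58319) = 2.05386 − (0.00663)/(-1.70131) = 2.05775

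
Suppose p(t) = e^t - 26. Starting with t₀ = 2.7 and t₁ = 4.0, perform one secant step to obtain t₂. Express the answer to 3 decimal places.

3.064

p(2.7) = -11.12027, p(4.0) = 28.59815
t₂ = 4.00000 − 28.59815·(4.00000 − 2.70000) / (28.59815 − (-11.12027)) = 4.00000 − (37.17760)/(39.71842) = 3.06397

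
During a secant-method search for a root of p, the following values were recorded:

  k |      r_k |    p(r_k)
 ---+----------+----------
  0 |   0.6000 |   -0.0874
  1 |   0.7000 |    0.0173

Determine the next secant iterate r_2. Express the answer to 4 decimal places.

0.6835

r_2 = 0.7000 − 0.0173·(0.7000 − 0.6000) / (0.0173 − (-0.0874))
   = 0.7000 − (0.001730)/(0.104700) = 0.683477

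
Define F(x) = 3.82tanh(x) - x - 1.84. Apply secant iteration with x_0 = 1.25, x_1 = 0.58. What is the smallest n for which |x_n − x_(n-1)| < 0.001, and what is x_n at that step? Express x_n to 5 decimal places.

F(1.25) = 0.1504435, F(0.58) = -0.4234181
x_2 = 0.5800000 − (-0.4234181)·(-0.6700000)/(-0.5738616) = 1.0743528;  |Δ| = 0.4943528
F(1.0743528) = 0.1076321
x_3 = 1.0743528 − 0.1076321·(0.4943528)/(0.5310502) = 0.9741585;  |Δ| = 0.1001944
F(0.9741585) = 0.0528509
x_4 = 0.9741585 − 0.0528509·(-0.1001944)/(-0.0547812) = 0.8774946;  |Δ| = 0.0966639
F(0.8774946) = -0.0237759
x_5 = 0.8774946 − (-0.0237759)·(-0.0966639)/(-0.0766268) = 0.9074876;  |Δ| = 0.0299930
F(0.9074876) = 0.0026229
x_6 = 0.9074876 − 0.0026229·(0.0299930)/(0.0263988) = 0.9045077;  |Δ| = 0.0029800
F(0.9045077) = 0.0001075
x_7 = 0.9045077 − 0.0001075·(-0.0029800)/(-0.0025153) = 0.9043803;  |Δ| = 0.0001274
|x_7 − x_6| = 0.0001274 < 0.001

n = 7, x_n = 0.90438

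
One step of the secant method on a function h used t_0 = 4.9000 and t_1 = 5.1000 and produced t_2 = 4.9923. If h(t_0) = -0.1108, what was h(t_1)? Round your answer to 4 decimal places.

The secant line through (4.9000, -0.1108) and (5.1000, h(t_1)) crosses zero at t_2 = 4.9923.
So (4.9000, -0.1108), (5.1000, h(t_1)), (4.9923, 0) are collinear:
h(t_1) = -0.1108 · (5.1000 − 4.9923) / (4.9000 − 4.9923) = -0.1108 · (0.107700)/(-0.092300) = 0.129287

0.1293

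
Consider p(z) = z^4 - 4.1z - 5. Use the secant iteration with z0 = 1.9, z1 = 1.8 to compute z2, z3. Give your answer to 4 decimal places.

p(1.9) = 0.242100, p(1.8) = -1.882400
z2 = 1.800000 − (-1.882400)·(1.800000 − 1.900000) / (-1.882400 − 0.242100) = 1.800000 − (0.188240)/(-2.124500) = 1.888604
p(1.888604) = -0.021027
z3 = 1.888604 − (-0.021027)·(1.888604 − 1.800000) / (-0.021027 − (-1.882400)) = 1.888604 − (-0.001863)/(1.861373) = 1.889605

1.8886, 1.8896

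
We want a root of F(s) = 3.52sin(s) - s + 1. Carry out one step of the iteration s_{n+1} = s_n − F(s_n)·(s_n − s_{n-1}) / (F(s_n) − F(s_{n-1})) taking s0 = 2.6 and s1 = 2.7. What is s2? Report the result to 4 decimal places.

F(2.6) = 0.214565, F(2.7) = -0.195623
s2 = 2.700000 − (-0.195623)·(2.700000 − 2.600000) / (-0.195623 − 0.214565) = 2.700000 − (-0.019562)/(-0.410188) = 2.652309

2.6523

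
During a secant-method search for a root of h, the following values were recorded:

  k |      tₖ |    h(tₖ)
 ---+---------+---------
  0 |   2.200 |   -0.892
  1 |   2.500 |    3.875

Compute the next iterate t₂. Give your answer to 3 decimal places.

t₂ = 2.500 − 3.875·(2.500 − 2.200) / (3.875 − (-0.892))
   = 2.500 − (1.16250)/(4.76700) = 2.25614

2.256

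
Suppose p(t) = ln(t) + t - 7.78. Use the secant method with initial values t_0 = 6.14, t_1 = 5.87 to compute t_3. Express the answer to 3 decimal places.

p(6.14) = 0.17482, p(5.87) = -0.14015
t_2 = 5.87000 − (-0.14015)·(5.87000 − 6.14000) / (-0.14015 − 0.17482) = 5.87000 − (0.03784)/(-0.31497) = 5.99014
p(5.99014) = 0.00025
t_3 = 5.99014 − 0.00025·(5.99014 − 5.87000) / (0.00025 − (-0.14015)) = 5.99014 − (0.00003)/(0.14040) = 5.98992

5.990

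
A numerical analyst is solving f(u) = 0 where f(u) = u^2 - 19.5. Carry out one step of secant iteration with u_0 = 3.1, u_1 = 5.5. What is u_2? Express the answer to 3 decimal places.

4.250

f(3.1) = -9.89000, f(5.5) = 10.75000
u_2 = 5.50000 − 10.75000·(5.50000 − 3.10000) / (10.75000 − (-9.89000)) = 5.50000 − (25.80000)/(20.64000) = 4.25000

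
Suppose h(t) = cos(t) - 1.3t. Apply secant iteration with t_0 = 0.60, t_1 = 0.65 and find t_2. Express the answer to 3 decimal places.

0.624

h(0.60) = 0.04534, h(0.65) = -0.04892
t_2 = 0.65000 − (-0.04892)·(0.65000 − 0.60000) / (-0.04892 − 0.04534) = 0.65000 − (-0.00245)/(-0.09425) = 0.62405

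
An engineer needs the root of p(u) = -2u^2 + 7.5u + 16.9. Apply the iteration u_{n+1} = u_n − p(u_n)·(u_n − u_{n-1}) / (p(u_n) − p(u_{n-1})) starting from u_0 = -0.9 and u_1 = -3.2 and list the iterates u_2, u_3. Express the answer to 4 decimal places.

-1.4433, -1.5570

p(-0.9) = 8.530000, p(-3.2) = -27.580000
u_2 = -3.200000 − (-27.580000)·(-3.200000 − (-0.900000)) / (-27.580000 − 8.530000) = -3.200000 − (63.434000)/(-36.110000) = -1.443312
p(-1.443312) = 1.908860
u_3 = -1.443312 − 1.908860·(-1.443312 − (-3.200000)) / (1.908860 − (-27.580000)) = -1.443312 − (3.353271)/(29.488860) = -1.557025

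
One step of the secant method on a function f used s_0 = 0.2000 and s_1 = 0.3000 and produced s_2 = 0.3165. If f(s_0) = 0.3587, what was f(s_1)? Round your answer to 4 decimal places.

0.0508

The secant line through (0.2000, 0.3587) and (0.3000, f(s_1)) crosses zero at s_2 = 0.3165.
So (0.2000, 0.3587), (0.3000, f(s_1)), (0.3165, 0) are collinear:
f(s_1) = 0.3587 · (0.3000 − 0.3165) / (0.2000 − 0.3165) = 0.3587 · (-0.016500)/(-0.116500) = 0.050803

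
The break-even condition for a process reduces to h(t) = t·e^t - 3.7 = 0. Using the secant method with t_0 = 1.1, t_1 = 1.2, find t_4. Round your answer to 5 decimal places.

h(1.1) = -0.3954174, h(1.2) = 0.2841403
t_2 = 1.2000000 − 0.2841403·(1.2000000 − 1.1000000) / (0.2841403 − (-0.3954174)) = 1.2000000 − (0.0284140)/(0.6795577) = 1.1581875
h(1.1581875) = -0.0121497
t_3 = 1.1581875 − (-0.0121497)·(1.1581875 − 1.2000000) / (-0.0121497 − 0.2841403) = 1.1581875 − (0.0005080)/(-0.2962900) = 1.1599020
h(1.1599020) = -0.0003524
t_4 = 1.1599020 − (-0.0003524)·(1.1599020 − 1.1581875) / (-0.0003524 − (-0.0121497)) = 1.1599020 − (-0.0000006)/(0.0117973) = 1.1599532

1.15995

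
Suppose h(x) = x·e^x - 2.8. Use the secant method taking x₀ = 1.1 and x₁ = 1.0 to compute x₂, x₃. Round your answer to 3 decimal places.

h(1.1) = 0.50458, h(1.0) = -0.08172
x₂ = 1.00000 − (-0.08172)·(1.00000 − 1.10000) / (-0.08172 − 0.50458) = 1.00000 − (0.00817)/(-0.58630) = 1.01394
h(1.01394) = -0.00515
x₃ = 1.01394 − (-0.00515)·(1.01394 − 1.00000) / (-0.00515 − (-0.08172)) = 1.01394 − (-0.00007)/(0.07657) = 1.01487

1.014, 1.015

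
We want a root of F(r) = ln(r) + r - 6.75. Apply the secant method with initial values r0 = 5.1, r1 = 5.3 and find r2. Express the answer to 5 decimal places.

5.11741

F(5.1) = -0.0207595, F(5.3) = 0.2177068
r2 = 5.3000000 − 0.2177068·(5.3000000 − 5.1000000) / (0.2177068 − (-0.0207595)) = 5.3000000 − (0.0435414)/(0.2384663) = 5.1174108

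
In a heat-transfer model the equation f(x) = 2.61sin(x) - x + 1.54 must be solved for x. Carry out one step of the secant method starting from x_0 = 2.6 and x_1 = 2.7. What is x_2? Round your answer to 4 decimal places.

2.6865

f(2.6) = 0.285459, f(2.7) = -0.044539
x_2 = 2.700000 − (-0.044539)·(2.700000 − 2.600000) / (-0.044539 − 0.285459) = 2.700000 − (-0.004454)/(-0.329997) = 2.686503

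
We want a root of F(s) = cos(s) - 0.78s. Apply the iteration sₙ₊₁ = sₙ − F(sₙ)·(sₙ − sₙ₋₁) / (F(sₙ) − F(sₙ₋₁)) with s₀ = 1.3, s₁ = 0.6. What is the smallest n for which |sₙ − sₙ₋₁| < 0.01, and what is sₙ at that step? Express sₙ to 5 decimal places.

F(1.3) = -0.7465012, F(0.6) = 0.3573356
s₂ = 0.6000000 − 0.3573356·(-0.7000000)/(1.1038368) = 0.8266050;  |Δ| = 0.2266050
F(0.8266050) = 0.0326252
s₃ = 0.8266050 − 0.0326252·(0.2266050)/(-0.3247104) = 0.8493731;  |Δ| = 0.0227681
F(0.8493731) = -0.0020570
s₄ = 0.8493731 − (-0.0020570)·(0.0227681)/(-0.0346823) = 0.8480227;  |Δ| = 0.0013504
|s₄ − s₃| = 0.0013504 < 0.01

n = 4, sₙ = 0.84802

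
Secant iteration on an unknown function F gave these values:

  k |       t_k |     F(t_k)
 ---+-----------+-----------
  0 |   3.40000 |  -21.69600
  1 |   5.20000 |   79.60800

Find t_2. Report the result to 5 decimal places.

3.78550

t_2 = 5.20000 − 79.60800·(5.20000 − 3.40000) / (79.60800 − (-21.69600))
   = 5.20000 − (143.2944000)/(101.3040000) = 3.7855011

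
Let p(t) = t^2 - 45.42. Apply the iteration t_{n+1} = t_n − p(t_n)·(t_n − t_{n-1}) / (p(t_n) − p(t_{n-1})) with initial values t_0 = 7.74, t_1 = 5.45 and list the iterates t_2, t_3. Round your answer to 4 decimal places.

p(7.74) = 14.487600, p(5.45) = -15.717500
t_2 = 5.450000 − (-15.717500)·(5.450000 − 7.740000) / (-15.717500 − 14.487600) = 5.450000 − (35.993075)/(-30.205100) = 6.641622
p(6.641622) = -1.308851
t_3 = 6.641622 − (-1.308851)·(6.641622 − 5.450000) / (-1.308851 − (-15.717500)) = 6.641622 − (-1.559657)/(14.408649) = 6.749867

6.6416, 6.7499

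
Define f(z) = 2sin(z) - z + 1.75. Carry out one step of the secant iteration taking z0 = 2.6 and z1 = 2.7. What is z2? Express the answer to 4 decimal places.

2.6655

f(2.6) = 0.181003, f(2.7) = -0.095240
z2 = 2.700000 − (-0.095240)·(2.700000 − 2.600000) / (-0.095240 − 0.181003) = 2.700000 − (-0.009524)/(-0.276243) = 2.665523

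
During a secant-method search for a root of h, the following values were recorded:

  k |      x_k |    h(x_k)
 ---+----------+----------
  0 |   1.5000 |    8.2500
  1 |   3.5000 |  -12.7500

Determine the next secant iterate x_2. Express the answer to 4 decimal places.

2.2857

x_2 = 3.5000 − (-12.7500)·(3.5000 − 1.5000) / (-12.7500 − 8.2500)
   = 3.5000 − (-25.500000)/(-21.000000) = 2.285714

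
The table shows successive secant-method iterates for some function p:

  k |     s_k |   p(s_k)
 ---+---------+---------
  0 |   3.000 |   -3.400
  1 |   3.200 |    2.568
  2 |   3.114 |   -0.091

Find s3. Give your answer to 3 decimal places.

s3 = 3.114 − (-0.091)·(3.114 − 3.200) / (-0.091 − 2.568)
   = 3.114 − (0.00783)/(-2.65900) = 3.11694

3.117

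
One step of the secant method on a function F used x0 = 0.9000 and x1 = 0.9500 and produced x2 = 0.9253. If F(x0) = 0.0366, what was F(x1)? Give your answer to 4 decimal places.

The secant line through (0.9000, 0.0366) and (0.9500, F(x1)) crosses zero at x2 = 0.9253.
So (0.9000, 0.0366), (0.9500, F(x1)), (0.9253, 0) are collinear:
F(x1) = 0.0366 · (0.9500 − 0.9253) / (0.9000 − 0.9253) = 0.0366 · (0.024700)/(-0.025300) = -0.035732

-0.0357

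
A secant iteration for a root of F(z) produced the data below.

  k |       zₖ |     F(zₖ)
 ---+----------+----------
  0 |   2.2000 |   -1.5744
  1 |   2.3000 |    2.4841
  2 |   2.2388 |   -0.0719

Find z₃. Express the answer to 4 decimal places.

2.2405

z₃ = 2.2388 − (-0.0719)·(2.2388 − 2.3000) / (-0.0719 − 2.4841)
   = 2.2388 − (0.004400)/(-2.556000) = 2.240522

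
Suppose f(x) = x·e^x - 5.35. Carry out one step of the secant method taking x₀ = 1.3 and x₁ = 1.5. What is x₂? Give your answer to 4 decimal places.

f(1.3) = -0.579914, f(1.5) = 1.372534
x₂ = 1.500000 − 1.372534·(1.500000 − 1.300000) / (1.372534 − (-0.579914)) = 1.500000 − (0.274507)/(1.952448) = 1.359404

1.3594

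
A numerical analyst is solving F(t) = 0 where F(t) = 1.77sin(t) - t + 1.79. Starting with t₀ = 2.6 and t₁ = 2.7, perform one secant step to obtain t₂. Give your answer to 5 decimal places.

F(2.6) = 0.1024374, F(2.7) = -0.1535376
t₂ = 2.7000000 − (-0.1535376)·(2.7000000 − 2.6000000) / (-0.1535376 − 0.1024374) = 2.7000000 − (-0.0153538)/(-0.2559750) = 2.6400185

2.64002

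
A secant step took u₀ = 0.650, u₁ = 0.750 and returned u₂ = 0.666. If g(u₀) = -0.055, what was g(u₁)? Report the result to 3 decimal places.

The secant line through (0.650, -0.055) and (0.750, g(u₁)) crosses zero at u₂ = 0.666.
So (0.650, -0.055), (0.750, g(u₁)), (0.666, 0) are collinear:
g(u₁) = -0.055 · (0.750 − 0.666) / (0.650 − 0.666) = -0.055 · (0.08400)/(-0.01600) = 0.28875

0.289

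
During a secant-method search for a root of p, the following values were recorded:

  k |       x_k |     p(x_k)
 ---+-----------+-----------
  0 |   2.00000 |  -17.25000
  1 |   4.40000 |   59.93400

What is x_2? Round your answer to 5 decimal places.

x_2 = 4.40000 − 59.93400·(4.40000 − 2.00000) / (59.93400 − (-17.25000))
   = 4.40000 − (143.8416000)/(77.1840000) = 2.5363806

2.53638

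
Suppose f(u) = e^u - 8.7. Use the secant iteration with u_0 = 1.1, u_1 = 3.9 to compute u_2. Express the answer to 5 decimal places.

f(1.1) = -5.6958340, f(3.9) = 40.7024491
u_2 = 3.9000000 − 40.7024491·(3.9000000 − 1.1000000) / (40.7024491 − (-5.6958340)) = 3.9000000 − (113.9668575)/(46.3982831) = 1.4437268

1.44373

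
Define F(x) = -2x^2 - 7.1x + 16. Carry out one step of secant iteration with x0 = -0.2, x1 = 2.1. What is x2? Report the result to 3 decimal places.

1.391

F(-0.2) = 17.34000, F(2.1) = -7.73000
x2 = 2.10000 − (-7.73000)·(2.10000 − (-0.20000)) / (-7.73000 − 17.34000) = 2.10000 − (-17.77900)/(-25.07000) = 1.39083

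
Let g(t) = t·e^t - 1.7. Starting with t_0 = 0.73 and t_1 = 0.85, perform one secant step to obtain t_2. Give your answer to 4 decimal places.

g(0.73) = -0.185191, g(0.85) = 0.288700
t_2 = 0.850000 − 0.288700·(0.850000 − 0.730000) / (0.288700 − (-0.185191)) = 0.850000 − (0.034644)/(0.473891) = 0.776895

0.7769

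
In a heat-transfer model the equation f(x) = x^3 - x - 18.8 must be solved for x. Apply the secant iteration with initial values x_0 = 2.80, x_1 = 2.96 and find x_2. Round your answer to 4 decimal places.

f(2.80) = 0.352000, f(2.96) = 4.174336
x_2 = 2.960000 − 4.174336·(2.960000 − 2.800000) / (4.174336 − 0.352000) = 2.960000 − (0.667894)/(3.822336) = 2.785266

2.7853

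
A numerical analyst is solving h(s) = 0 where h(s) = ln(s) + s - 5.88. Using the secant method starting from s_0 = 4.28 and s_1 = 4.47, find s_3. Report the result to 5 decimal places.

h(4.28) = -0.1460470, h(4.47) = 0.0873884
s_2 = 4.4700000 − 0.0873884·(4.4700000 − 4.2800000) / (0.0873884 − (-0.1460470)) = 4.4700000 − (0.0166038)/(0.2334354) = 4.3988720
h(4.3988720) = 0.0002201
s_3 = 4.3988720 − 0.0002201·(4.3988720 − 4.4700000) / (0.0002201 − 0.0873884) = 4.3988720 − (-0.0000157)/(-0.0871683) = 4.3986924

4.39869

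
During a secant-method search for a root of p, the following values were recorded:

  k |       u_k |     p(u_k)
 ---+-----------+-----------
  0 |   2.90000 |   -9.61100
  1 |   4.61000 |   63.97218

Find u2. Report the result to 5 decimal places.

3.12335

u2 = 4.61000 − 63.97218·(4.61000 − 2.90000) / (63.97218 − (-9.61100))
   = 4.61000 − (109.3924278)/(73.5831800) = 3.1233501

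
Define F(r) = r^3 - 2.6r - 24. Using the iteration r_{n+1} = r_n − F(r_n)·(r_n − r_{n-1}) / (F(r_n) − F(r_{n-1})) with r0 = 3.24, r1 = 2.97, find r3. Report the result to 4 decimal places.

F(3.24) = 1.588224, F(2.97) = -5.523927
r2 = 2.970000 − (-5.523927)·(2.970000 − 3.240000) / (-5.523927 − 1.588224) = 2.970000 − (1.491460)/(-7.112151) = 3.179706
F(3.179706) = -0.118724
r3 = 3.179706 − (-0.118724)·(3.179706 − 2.970000) / (-0.118724 − (-5.523927)) = 3.179706 − (-0.024897)/(5.405203) = 3.184312

3.1843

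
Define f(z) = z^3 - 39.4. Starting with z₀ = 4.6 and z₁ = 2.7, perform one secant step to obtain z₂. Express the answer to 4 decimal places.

f(4.6) = 57.936000, f(2.7) = -19.717000
z₂ = 2.700000 − (-19.717000)·(2.700000 − 4.600000) / (-19.717000 − 57.936000) = 2.700000 − (37.462300)/(-77.653000) = 3.182432

3.1824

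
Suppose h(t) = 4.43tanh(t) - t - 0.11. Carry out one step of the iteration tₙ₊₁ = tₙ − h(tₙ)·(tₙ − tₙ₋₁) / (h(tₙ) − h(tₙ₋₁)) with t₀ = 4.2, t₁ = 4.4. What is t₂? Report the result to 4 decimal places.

h(4.2) = 0.118008, h(4.4) = -0.081335
t₂ = 4.400000 − (-0.081335)·(4.400000 − 4.200000) / (-0.081335 − 0.118008) = 4.400000 − (-0.016267)/(-0.199343) = 4.318397

4.3184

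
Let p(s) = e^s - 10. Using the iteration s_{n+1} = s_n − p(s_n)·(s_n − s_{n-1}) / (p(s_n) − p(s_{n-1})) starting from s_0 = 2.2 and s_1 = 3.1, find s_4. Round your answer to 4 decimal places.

2.3028

p(2.2) = -0.974987, p(3.1) = 12.197951
s_2 = 3.100000 − 12.197951·(3.100000 − 2.200000) / (12.197951 − (-0.974987)) = 3.100000 − (10.978156)/(13.172938) = 2.266613
p(2.266613) = -0.353329
s_3 = 2.266613 − (-0.353329)·(2.266613 − 3.100000) / (-0.353329 − 12.197951) = 2.266613 − (0.294460)/(-12.551280) = 2.290073
p(2.290073) = -0.124337
s_4 = 2.290073 − (-0.124337)·(2.290073 − 2.266613) / (-0.124337 − (-0.353329)) = 2.290073 − (-0.002917)/(0.228992) = 2.302812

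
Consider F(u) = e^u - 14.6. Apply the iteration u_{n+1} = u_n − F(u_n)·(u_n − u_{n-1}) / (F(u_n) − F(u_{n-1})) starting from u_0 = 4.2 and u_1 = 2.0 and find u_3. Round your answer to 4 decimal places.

F(4.2) = 52.086331, F(2.0) = -7.210944
u_2 = 2.000000 − (-7.210944)·(2.000000 − 4.200000) / (-7.210944 − 52.086331) = 2.000000 − (15.864077)/(-59.297275) = 2.267535
F(2.267535) = -4.944433
u_3 = 2.267535 − (-4.944433)·(2.267535 − 2.000000) / (-4.944433 − (-7.210944)) = 2.267535 − (-1.322807)/(2.266511) = 2.851166

2.8512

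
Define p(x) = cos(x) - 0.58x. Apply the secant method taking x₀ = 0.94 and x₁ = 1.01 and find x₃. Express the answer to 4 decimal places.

p(0.94) = 0.044588, p(1.01) = -0.053939
x₂ = 1.010000 − (-0.053939)·(1.010000 − 0.940000) / (-0.053939 − 0.044588) = 1.010000 − (-0.003776)/(-0.098527) = 0.971678
p(0.971678) = 0.000341
x₃ = 0.971678 − 0.000341·(0.971678 − 1.010000) / (0.000341 − (-0.053939)) = 0.971678 − (-0.000013)/(0.054280) = 0.971919

0.9719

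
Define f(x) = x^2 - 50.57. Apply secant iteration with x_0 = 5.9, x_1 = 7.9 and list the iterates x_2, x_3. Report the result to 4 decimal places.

7.0420, 7.1076

f(5.9) = -15.760000, f(7.9) = 11.840000
x_2 = 7.900000 − 11.840000·(7.900000 − 5.900000) / (11.840000 − (-15.760000)) = 7.900000 − (23.680000)/(27.600000) = 7.042029
f(7.042029) = -0.979828
x_3 = 7.042029 − (-0.979828)·(7.042029 − 7.900000) / (-0.979828 − 11.840000) = 7.042029 − (0.840664)/(-12.819828) = 7.107604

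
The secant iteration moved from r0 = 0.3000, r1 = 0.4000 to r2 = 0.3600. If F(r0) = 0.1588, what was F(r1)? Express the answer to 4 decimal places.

The secant line through (0.3000, 0.1588) and (0.4000, F(r1)) crosses zero at r2 = 0.3600.
So (0.3000, 0.1588), (0.4000, F(r1)), (0.3600, 0) are collinear:
F(r1) = 0.1588 · (0.4000 − 0.3600) / (0.3000 − 0.3600) = 0.1588 · (0.040000)/(-0.060000) = -0.105867

-0.1059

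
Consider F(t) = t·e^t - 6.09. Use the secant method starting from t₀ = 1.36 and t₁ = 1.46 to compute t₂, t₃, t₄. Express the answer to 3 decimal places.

F(1.36) = -0.79118, F(1.46) = 0.19670
t₂ = 1.46000 − 0.19670·(1.46000 − 1.36000) / (0.19670 − (-0.79118)) = 1.46000 − (0.01967)/(0.98788) = 1.44009
F(1.44009) = -0.01129
t₃ = 1.44009 − (-0.01129)·(1.44009 − 1.46000) / (-0.01129 − 0.19670) = 1.44009 − (0.00022)/(-0.20799) = 1.44117
F(1.44117) = -0.00015
t₄ = 1.44117 − (-0.00015)·(1.44117 − 1.44009) / (-0.00015 − (-0.01129)) = 1.44117 − (0.00000)/(0.01114) = 1.44118

1.440, 1.441, 1.441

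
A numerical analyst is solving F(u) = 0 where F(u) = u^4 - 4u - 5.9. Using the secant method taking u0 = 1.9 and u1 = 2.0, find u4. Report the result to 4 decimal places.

1.9196

F(1.9) = -0.467900, F(2.0) = 2.100000
u2 = 2.000000 − 2.100000·(2.000000 − 1.900000) / (2.100000 − (-0.467900)) = 2.000000 − (0.210000)/(2.567900) = 1.918221
F(1.918221) = -0.033633
u3 = 1.918221 − (-0.033633)·(1.918221 − 2.000000) / (-0.033633 − 2.100000) = 1.918221 − (0.002750)/(-2.133633) = 1.919510
F(1.919510) = -0.002358
u4 = 1.919510 − (-0.002358)·(1.919510 − 1.918221) / (-0.002358 − (-0.033633)) = 1.919510 − (-0.000003)/(0.031275) = 1.919607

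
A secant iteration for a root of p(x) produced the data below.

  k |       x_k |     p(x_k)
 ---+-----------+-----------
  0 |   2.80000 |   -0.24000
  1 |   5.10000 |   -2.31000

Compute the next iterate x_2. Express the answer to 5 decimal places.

x_2 = 5.10000 − (-2.31000)·(5.10000 − 2.80000) / (-2.31000 − (-0.24000))
   = 5.10000 − (-5.3130000)/(-2.0700000) = 2.5333333

2.53333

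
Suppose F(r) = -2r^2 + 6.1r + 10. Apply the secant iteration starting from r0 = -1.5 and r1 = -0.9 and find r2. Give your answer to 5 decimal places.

F(-1.5) = -3.6500000, F(-0.9) = 2.8900000
r2 = -0.9000000 − 2.8900000·(-0.9000000 − (-1.5000000)) / (2.8900000 − (-3.6500000)) = -0.9000000 − (1.7340000)/(6.5400000) = -1.1651376

-1.16514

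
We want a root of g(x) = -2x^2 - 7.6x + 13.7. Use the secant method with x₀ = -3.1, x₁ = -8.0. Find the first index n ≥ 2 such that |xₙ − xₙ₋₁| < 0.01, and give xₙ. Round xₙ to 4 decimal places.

n = 6, xₙ = -5.1342

g(-3.1) = 18.040000, g(-8.0) = -53.500000
x₂ = -8.000000 − (-53.500000)·(-4.900000)/(-71.540000) = -4.335616;  |Δ| = 3.664384
g(-4.335616) = 9.055545
x₃ = -4.335616 − 9.055545·(3.664384)/(62.555545) = -4.866073;  |Δ| = 0.530456
g(-4.866073) = 3.324824
x₄ = -4.866073 − 3.324824·(-0.530456)/(-5.730722) = -5.173831;  |Δ| = 0.307758
g(-5.173831) = -0.515934
x₅ = -5.173831 − (-0.515934)·(-0.307758)/(-3.840757) = -5.132489;  |Δ| = 0.041341
g(-5.132489) = 0.022028
x₆ = -5.132489 − 0.022028·(0.041341)/(0.537962) = -5.134182;  |Δ| = 0.001693
|x₆ − x₅| = 0.001693 < 0.01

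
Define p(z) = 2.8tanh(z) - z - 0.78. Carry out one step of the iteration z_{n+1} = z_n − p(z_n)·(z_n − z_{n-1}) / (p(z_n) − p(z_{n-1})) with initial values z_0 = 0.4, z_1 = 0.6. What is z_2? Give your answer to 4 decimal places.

p(0.4) = -0.116143, p(0.6) = 0.123739
z_2 = 0.600000 − 0.123739·(0.600000 − 0.400000) / (0.123739 − (-0.116143)) = 0.600000 − (0.024748)/(0.239882) = 0.496833

0.4968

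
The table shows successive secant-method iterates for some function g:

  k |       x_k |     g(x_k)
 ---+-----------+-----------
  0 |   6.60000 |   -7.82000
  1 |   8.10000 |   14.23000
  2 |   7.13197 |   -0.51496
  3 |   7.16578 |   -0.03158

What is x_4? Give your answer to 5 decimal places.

x_4 = 7.16578 − (-0.03158)·(7.16578 − 7.13197) / (-0.03158 − (-0.51496))
   = 7.16578 − (-0.0010677)/(0.4833800) = 7.1679889

7.16799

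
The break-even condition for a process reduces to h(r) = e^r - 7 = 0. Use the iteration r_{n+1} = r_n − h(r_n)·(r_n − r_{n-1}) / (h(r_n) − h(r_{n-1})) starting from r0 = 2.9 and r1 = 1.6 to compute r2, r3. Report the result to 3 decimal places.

h(2.9) = 11.17415, h(1.6) = -2.04697
r2 = 1.60000 − (-2.04697)·(1.60000 − 2.90000) / (-2.04697 − 11.17415) = 1.60000 − (2.66106)/(-13.22111) = 1.80127
h(1.80127) = -0.94264
r3 = 1.80127 − (-0.94264)·(1.80127 − 1.60000) / (-0.94264 − (-2.04697)) = 1.80127 − (-0.18973)/(1.10432) = 1.97308

1.801, 1.973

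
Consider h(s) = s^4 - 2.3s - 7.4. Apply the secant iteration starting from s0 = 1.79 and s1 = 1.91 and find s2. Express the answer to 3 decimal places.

1.844

h(1.79) = -1.25074, h(1.91) = 1.51563
s2 = 1.91000 − 1.51563·(1.91000 − 1.79000) / (1.51563 − (-1.25074)) = 1.91000 − (0.18188)/(2.76638) = 1.84425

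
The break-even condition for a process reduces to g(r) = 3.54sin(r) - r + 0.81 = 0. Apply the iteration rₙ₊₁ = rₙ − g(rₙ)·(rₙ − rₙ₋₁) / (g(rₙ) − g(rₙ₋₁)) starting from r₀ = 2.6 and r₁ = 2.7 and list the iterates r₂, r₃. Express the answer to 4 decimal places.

g(2.6) = 0.034875, g(2.7) = -0.377075
r₂ = 2.700000 − (-0.377075)·(2.700000 − 2.600000) / (-0.377075 − 0.034875) = 2.700000 − (-0.037708)/(-0.411950) = 2.608466
g(2.608466) = 0.000664
r₃ = 2.608466 − 0.000664·(2.608466 − 2.700000) / (0.000664 − (-0.377075)) = 2.608466 − (-0.000061)/(0.377739) = 2.608627

2.6085, 2.6086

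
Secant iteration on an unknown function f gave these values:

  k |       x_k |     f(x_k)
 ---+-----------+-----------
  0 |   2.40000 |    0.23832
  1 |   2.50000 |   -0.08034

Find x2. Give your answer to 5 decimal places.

x2 = 2.50000 − (-0.08034)·(2.50000 − 2.40000) / (-0.08034 − 0.23832)
   = 2.50000 − (-0.0080340)/(-0.3186600) = 2.4747882

2.47479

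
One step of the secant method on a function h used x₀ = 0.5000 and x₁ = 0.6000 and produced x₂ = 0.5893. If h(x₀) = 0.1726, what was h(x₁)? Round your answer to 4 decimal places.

The secant line through (0.5000, 0.1726) and (0.6000, h(x₁)) crosses zero at x₂ = 0.5893.
So (0.5000, 0.1726), (0.6000, h(x₁)), (0.5893, 0) are collinear:
h(x₁) = 0.1726 · (0.6000 − 0.5893) / (0.5000 − 0.5893) = 0.1726 · (0.010700)/(-0.089300) = -0.020681

-0.0207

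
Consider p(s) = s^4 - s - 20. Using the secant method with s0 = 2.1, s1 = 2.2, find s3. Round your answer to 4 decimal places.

p(2.1) = -2.651900, p(2.2) = 1.225600
s2 = 2.200000 − 1.225600·(2.200000 − 2.100000) / (1.225600 − (-2.651900)) = 2.200000 − (0.122560)/(3.877500) = 2.168392
p(2.168392) = -0.060304
s3 = 2.168392 − (-0.060304)·(2.168392 − 2.200000) / (-0.060304 − 1.225600) = 2.168392 − (0.001906)/(-1.285904) = 2.169874

2.1699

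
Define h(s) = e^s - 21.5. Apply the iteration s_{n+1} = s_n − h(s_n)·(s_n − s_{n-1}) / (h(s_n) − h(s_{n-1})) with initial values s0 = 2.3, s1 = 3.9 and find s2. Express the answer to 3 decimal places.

2.768

h(2.3) = -11.52582, h(3.9) = 27.90245
s2 = 3.90000 − 27.90245·(3.90000 − 2.30000) / (27.90245 − (-11.52582)) = 3.90000 − (44.64392)/(39.42827) = 2.76772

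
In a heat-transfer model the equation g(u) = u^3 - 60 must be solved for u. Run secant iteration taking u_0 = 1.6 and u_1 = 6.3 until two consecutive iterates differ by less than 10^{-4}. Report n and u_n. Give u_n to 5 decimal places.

g(1.6) = -55.9040000, g(6.3) = 190.0470000
u_2 = 6.3000000 − 190.0470000·(4.7000000)/(245.9510000) = 2.6682973;  |Δ| = 3.6317027
g(2.6682973) = -41.0022280
u_3 = 2.6682973 − (-41.0022280)·(-3.6317027)/(-231.0492280) = 3.3127829;  |Δ| = 0.6444856
g(3.3127829) = -23.6437614
u_4 = 3.3127829 − (-23.6437614)·(0.6444856)/(17.3584665) = 4.1906291;  |Δ| = 0.8778462
g(4.1906291) = 13.5931996
u_5 = 4.1906291 − 13.5931996·(0.8778462)/(37.2369610) = 3.8701750;  |Δ| = 0.3204541
g(3.8701750) = -2.0315341
u_6 = 3.8701750 − (-2.0315341)·(-0.3204541)/(-15.6247337) = 3.9118406;  |Δ| = 0.0416656
g(3.9118406) = -0.1390729
u_7 = 3.9118406 − (-0.1390729)·(0.0416656)/(1.8924612) = 3.9149025;  |Δ| = 0.0030619
g(3.9149025) = 0.0016019
u_8 = 3.9149025 − 0.0016019·(0.0030619)/(0.1406748) = 3.9148676;  |Δ| = 0.0000349
|u_8 − u_7| = 0.0000349 < 10^{-4}

n = 8, u_n = 3.91487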